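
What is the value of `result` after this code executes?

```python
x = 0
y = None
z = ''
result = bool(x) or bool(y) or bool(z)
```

x = 0; y = None; z = ''; result = False

False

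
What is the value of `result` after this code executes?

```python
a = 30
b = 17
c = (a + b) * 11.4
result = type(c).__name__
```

a is int; b is int; c is float; result = 'float'

'float'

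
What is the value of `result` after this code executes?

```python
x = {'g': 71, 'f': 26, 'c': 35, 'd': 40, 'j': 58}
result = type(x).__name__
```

x is dict; result = 'dict'

'dict'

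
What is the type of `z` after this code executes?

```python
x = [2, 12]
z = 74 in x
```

'in' operator returns bool

bool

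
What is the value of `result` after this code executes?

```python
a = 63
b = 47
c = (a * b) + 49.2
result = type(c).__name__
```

a is int; b is int; c is float; result = 'float'

'float'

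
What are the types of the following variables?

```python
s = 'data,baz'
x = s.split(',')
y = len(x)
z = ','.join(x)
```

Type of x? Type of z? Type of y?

str.split() returns list; str.join() returns str; len() returns int

list, str, int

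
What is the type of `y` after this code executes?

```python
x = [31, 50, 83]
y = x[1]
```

Indexing list[int] returns int

int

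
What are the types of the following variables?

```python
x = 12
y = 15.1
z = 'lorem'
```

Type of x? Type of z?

x is assigned a bare integer (no decimal point), so it is an int; z is assigned a quoted string literal, so it is a str

int, str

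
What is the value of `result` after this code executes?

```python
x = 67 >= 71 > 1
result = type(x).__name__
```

x is bool; result = 'bool'

'bool'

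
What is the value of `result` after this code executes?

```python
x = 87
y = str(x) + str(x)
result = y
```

x = 87; y = '8787'; result = '8787'

'8787'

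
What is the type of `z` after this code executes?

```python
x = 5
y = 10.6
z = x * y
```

int * float = float

float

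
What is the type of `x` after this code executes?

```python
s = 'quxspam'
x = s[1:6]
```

Slicing a str returns str

str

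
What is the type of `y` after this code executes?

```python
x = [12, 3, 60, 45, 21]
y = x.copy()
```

list.copy() returns list

list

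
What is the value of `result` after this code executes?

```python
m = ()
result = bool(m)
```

m = (); result = False

False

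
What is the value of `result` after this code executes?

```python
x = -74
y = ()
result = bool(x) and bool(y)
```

x = -74; y = (); result = False

False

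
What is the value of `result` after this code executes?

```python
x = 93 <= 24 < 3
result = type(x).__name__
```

x is bool; result = 'bool'

'bool'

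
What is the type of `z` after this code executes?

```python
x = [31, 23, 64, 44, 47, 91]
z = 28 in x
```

'in' operator returns bool

bool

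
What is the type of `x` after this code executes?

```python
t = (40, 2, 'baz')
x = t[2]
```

Index 2 of tuple is a str literal

str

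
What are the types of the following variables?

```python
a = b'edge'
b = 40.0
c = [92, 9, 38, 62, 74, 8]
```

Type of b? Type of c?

b is assigned a number with a decimal point, so it is a float; c is assigned a list literal (square brackets)

float, list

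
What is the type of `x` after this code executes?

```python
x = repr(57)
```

repr() returns str

str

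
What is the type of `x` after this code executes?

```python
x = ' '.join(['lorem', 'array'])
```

str.join() returns str

str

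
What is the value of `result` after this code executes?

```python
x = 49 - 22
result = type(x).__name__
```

x is int; result = 'int'

'int'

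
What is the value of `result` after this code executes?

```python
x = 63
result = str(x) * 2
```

x = 63; result = '6363'

'6363'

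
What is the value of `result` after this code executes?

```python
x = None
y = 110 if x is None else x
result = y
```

x = None; y = 110; result = 110

110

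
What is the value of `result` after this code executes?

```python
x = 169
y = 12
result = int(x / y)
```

x = 169; y = 12; result = 14

14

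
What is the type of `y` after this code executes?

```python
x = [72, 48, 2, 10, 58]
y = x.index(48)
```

list.index() returns int

int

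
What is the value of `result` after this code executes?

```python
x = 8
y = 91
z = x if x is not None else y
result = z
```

x = 8; y = 91; z = 8; result = 8

8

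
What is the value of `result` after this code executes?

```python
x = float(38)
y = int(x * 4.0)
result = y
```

x = 38.0; y = 152; result = 152

152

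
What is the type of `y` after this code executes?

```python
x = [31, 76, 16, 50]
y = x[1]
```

Indexing list[int] returns int

int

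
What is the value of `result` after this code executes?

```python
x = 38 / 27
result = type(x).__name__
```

x is float; result = 'float'

'float'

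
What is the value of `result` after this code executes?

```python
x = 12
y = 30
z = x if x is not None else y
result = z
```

x = 12; y = 30; z = 12; result = 12

12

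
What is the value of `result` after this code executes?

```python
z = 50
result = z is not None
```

z = 50; result = True

True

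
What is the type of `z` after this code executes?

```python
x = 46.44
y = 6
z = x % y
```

float % int = float

float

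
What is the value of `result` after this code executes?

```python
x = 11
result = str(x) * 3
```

x = 11; result = '111111'

'111111'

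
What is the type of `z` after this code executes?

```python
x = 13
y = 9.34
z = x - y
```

int - float = float

float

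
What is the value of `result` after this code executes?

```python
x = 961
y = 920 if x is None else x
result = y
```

x = 961; y = 961; result = 961

961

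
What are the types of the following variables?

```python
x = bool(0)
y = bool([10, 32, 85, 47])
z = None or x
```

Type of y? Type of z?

bool() returns bool; None or bool returns the bool

bool, bool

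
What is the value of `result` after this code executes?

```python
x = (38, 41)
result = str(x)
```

x = (38, 41); result = '(38, 41)'

'(38, 41)'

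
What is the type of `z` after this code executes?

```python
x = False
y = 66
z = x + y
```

bool + int = int (bool is subclass of int)

int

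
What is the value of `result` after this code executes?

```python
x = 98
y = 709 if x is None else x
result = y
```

x = 98; y = 98; result = 98

98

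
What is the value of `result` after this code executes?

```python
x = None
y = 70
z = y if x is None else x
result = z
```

x = None; y = 70; z = 70; result = 70

70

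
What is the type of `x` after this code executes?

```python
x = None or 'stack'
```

'or' with None returns the other truthy value (str)

str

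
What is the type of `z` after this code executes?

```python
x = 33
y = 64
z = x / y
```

int / int = float

float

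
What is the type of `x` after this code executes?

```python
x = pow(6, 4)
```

pow(int, int) returns int

int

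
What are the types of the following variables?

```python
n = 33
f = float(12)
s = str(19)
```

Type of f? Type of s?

f is assigned the result of calling float(), which returns a float; s is assigned the result of calling str(), which returns a str

float, str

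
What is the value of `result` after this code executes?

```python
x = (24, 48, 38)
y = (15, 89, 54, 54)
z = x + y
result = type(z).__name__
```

x is tuple; y is tuple; z is tuple; result = 'tuple'

'tuple'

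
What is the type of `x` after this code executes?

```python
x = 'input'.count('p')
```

str.count() returns int

int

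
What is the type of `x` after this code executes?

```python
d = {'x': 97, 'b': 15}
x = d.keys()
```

.keys() returns dict_keys view

dict_keys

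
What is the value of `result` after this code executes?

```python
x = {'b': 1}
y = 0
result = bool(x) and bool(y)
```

x = {'b': 1}; y = 0; result = False

False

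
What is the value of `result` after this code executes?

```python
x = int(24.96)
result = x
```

x = 24; result = 24

24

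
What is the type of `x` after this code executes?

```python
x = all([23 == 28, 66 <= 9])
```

all() returns bool

bool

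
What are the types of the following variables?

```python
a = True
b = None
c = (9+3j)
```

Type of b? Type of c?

b is assigned None, whose type is NoneType; c is assigned (9+3j), an int plus an imaginary literal (j suffix), which evaluates to complex

NoneType, complex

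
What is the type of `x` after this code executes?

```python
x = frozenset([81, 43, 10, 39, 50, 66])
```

frozenset() returns frozenset

frozenset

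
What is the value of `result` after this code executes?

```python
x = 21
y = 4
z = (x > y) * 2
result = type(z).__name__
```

x is int; y is int; z is int; result = 'int'

'int'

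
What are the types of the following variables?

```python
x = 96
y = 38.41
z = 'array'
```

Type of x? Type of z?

x is assigned a bare integer (no decimal point), so it is an int; z is assigned a quoted string literal, so it is a str

int, str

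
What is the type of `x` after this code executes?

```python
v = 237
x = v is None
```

'is' comparison returns bool

bool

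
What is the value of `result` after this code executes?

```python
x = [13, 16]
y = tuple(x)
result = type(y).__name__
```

x is list; y is tuple; result = 'tuple'

'tuple'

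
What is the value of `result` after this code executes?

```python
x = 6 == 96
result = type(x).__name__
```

x is bool; result = 'bool'

'bool'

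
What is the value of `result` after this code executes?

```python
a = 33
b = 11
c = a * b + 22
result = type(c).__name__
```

a is int; b is int; c is int; result = 'int'

'int'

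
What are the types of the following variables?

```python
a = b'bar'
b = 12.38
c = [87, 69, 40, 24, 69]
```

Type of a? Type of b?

a is assigned a bytes literal (b'...' prefix); b is assigned a number with a decimal point, so it is a float

bytes, float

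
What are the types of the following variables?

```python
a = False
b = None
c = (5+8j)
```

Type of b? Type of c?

b is assigned None, whose type is NoneType; c is assigned (5+8j), an int plus an imaginary literal (j suffix), which evaluates to complex

NoneType, complex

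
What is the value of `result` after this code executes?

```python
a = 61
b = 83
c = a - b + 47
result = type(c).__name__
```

a is int; b is int; c is int; result = 'int'

'int'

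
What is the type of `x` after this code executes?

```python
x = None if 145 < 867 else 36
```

145 < 867 is True, so the if branch is taken

NoneType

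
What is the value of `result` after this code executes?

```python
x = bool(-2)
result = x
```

x = True; result = True

True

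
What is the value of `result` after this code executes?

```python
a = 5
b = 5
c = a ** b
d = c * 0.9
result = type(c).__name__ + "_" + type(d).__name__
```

a is int; b is int; c is int; d is float; result = 'int_float'

'int_float'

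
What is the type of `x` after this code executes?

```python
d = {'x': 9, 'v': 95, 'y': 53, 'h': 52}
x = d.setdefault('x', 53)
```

dict.setdefault() returns the (existing or default) value

int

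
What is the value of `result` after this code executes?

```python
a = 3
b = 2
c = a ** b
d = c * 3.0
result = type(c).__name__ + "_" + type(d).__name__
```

a is int; b is int; c is int; d is float; result = 'int_float'

'int_float'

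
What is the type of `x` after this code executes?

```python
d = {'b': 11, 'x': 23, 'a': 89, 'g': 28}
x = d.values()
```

.values() returns dict_values view

dict_values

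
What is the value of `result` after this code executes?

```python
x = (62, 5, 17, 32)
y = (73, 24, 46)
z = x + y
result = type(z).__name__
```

x is tuple; y is tuple; z is tuple; result = 'tuple'

'tuple'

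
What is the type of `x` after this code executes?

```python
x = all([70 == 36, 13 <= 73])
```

all() returns bool

bool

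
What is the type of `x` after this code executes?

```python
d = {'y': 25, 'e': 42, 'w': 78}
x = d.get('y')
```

dict.get() returns value type when found

int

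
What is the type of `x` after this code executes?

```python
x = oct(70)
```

oct() returns str representation

str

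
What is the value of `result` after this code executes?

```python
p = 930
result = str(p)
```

p = 930; result = '930'

'930'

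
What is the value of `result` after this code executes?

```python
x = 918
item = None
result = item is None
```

x = 918; item = None; result = True

True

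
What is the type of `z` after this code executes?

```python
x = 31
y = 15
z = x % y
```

int % int = int

int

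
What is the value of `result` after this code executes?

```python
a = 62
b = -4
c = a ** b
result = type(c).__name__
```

a is int; b is int; c is float; result = 'float'

'float'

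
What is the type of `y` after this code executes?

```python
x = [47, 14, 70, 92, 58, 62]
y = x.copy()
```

list.copy() returns list

list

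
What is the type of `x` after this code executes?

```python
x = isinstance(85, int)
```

isinstance() returns bool

bool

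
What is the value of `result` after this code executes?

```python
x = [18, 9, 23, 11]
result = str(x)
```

x = [18, 9, 23, 11]; result = '[18, 9, 23, 11]'

'[18, 9, 23, 11]'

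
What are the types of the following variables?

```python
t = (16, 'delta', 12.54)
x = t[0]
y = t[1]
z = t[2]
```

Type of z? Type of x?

tuple[2] is float; tuple[0] is int

float, int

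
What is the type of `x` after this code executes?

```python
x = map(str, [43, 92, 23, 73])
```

map() returns a map object

map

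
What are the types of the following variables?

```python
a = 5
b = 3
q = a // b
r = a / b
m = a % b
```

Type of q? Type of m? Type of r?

// returns int; % of ints returns int; / returns float

int, int, float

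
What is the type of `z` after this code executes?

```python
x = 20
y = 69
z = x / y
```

int / int = float

float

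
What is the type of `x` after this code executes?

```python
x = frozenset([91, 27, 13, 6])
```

frozenset() returns frozenset

frozenset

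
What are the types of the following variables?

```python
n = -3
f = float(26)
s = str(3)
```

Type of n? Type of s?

n is assigned a bare integer (no decimal point), so it is an int; s is assigned the result of calling str(), which returns a str

int, str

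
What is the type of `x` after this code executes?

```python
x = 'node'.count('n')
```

str.count() returns int

int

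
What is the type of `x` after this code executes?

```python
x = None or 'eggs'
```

'or' with None returns the other truthy value (str)

str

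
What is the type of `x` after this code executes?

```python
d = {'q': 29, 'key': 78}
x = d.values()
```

.values() returns dict_values view

dict_values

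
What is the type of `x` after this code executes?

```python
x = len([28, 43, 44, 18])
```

len() always returns int

int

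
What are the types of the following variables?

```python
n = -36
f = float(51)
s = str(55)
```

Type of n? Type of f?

n is assigned a bare integer (no decimal point), so it is an int; f is assigned the result of calling float(), which returns a float

int, float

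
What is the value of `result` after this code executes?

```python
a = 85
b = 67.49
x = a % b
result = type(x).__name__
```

a is int; b is float; x is float; result = 'float'

'float'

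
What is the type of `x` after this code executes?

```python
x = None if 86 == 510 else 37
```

86 == 510 is False, so the else branch is taken

int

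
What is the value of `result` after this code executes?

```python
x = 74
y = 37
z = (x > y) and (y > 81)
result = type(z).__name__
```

x is int; y is int; z is bool; result = 'bool'

'bool'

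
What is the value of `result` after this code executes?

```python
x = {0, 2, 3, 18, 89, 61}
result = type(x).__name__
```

x is set; result = 'set'

'set'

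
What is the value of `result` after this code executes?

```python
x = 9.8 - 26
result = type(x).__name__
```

x is float; result = 'float'

'float'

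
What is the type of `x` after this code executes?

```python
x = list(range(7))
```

list(range()) returns list

list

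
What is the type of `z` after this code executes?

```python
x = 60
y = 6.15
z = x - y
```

int - float = float

float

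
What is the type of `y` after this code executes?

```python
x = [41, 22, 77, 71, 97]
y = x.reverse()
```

list.reverse() returns None

NoneType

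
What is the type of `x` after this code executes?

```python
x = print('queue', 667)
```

print() returns None

NoneType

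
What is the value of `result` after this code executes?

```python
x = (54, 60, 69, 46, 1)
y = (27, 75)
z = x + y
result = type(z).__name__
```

x is tuple; y is tuple; z is tuple; result = 'tuple'

'tuple'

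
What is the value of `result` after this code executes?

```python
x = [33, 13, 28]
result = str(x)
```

x = [33, 13, 28]; result = '[33, 13, 28]'

'[33, 13, 28]'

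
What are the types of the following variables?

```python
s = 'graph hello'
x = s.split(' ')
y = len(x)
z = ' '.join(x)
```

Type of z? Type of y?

str.join() returns str; len() returns int

str, int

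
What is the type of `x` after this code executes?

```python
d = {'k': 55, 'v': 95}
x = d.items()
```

dict.items() returns dict_items view

dict_items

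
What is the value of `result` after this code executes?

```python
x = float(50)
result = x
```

x = 50.0; result = 50.0

50.0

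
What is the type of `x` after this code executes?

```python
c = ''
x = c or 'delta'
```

'or' returns first truthy value (str)

str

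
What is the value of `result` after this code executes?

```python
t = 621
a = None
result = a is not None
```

t = 621; a = None; result = False

False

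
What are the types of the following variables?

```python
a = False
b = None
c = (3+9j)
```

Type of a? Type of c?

a is assigned the constant False, which has type bool; c is assigned (3+9j), an int plus an imaginary literal (j suffix), which evaluates to complex

bool, complex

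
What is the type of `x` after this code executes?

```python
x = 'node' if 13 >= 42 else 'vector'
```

Both branches of conditional are str

str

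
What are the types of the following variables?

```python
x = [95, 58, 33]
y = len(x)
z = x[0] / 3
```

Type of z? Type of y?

int / int = float; len() returns int

float, int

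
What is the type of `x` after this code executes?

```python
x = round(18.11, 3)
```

round() with decimal places returns float

float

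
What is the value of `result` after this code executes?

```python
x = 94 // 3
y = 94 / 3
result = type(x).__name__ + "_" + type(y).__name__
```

x is int; y is float; result = 'int_float'

'int_float'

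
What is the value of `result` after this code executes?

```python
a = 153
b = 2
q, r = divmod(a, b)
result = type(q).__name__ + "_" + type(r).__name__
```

a is int; b is int; q is int; r is int; result = 'int_int'

'int_int'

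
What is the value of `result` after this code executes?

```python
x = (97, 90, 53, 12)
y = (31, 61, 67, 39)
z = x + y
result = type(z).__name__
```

x is tuple; y is tuple; z is tuple; result = 'tuple'

'tuple'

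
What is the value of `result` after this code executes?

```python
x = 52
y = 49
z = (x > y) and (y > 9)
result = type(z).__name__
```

x is int; y is int; z is bool; result = 'bool'

'bool'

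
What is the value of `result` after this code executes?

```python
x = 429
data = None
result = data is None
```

x = 429; data = None; result = True

True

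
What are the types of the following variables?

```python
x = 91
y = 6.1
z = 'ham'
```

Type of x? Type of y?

x is assigned a bare integer (no decimal point), so it is an int; y is assigned a number with a decimal point, so it is a float

int, float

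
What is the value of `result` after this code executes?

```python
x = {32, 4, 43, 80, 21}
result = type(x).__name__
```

x is set; result = 'set'

'set'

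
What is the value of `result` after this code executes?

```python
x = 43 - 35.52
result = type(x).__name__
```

x is float; result = 'float'

'float'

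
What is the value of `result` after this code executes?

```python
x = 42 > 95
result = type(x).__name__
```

x is bool; result = 'bool'

'bool'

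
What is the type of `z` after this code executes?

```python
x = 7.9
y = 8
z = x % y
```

float % int = float

float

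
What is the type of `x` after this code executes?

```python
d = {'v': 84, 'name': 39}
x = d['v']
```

Accessing dict[str, int] with str key returns int

int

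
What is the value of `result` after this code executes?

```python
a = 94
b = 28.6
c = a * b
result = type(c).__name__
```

a is int; b is float; c is float; result = 'float'

'float'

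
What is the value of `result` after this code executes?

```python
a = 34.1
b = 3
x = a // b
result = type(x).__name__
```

a is float; b is int; x is float; result = 'float'

'float'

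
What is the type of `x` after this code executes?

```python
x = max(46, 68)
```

max() of ints returns int

int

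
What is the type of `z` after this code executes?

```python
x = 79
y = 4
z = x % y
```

int % int = int

int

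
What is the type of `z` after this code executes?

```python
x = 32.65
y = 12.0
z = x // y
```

float // float = float

float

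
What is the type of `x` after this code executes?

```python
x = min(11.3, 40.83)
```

min() of floats returns float

float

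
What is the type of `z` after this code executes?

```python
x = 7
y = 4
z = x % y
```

int % int = int

int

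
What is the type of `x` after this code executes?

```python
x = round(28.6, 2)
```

round() with decimal places returns float

float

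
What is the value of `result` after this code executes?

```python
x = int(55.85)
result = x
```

x = 55; result = 55

55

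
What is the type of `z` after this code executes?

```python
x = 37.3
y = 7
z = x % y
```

float % int = float

float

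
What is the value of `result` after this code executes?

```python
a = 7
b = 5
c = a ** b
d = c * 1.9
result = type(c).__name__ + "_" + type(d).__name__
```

a is int; b is int; c is int; d is float; result = 'int_float'

'int_float'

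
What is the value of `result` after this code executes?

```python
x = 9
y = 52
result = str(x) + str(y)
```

x = 9; y = 52; result = '952'

'952'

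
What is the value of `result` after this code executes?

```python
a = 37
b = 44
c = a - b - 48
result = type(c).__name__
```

a is int; b is int; c is int; result = 'int'

'int'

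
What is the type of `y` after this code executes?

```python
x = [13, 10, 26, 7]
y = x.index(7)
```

list.index() returns int

int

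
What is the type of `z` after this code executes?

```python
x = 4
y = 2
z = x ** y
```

positive int ** positive int = int

int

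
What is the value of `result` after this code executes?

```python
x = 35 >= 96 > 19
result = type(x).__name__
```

x is bool; result = 'bool'

'bool'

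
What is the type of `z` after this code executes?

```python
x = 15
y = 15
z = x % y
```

int % int = int

int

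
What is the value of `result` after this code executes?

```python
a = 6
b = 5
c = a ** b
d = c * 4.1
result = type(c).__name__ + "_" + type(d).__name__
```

a is int; b is int; c is int; d is float; result = 'int_float'

'int_float'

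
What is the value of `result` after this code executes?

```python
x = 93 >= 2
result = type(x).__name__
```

x is bool; result = 'bool'

'bool'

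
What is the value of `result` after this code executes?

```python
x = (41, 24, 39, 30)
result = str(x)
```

x = (41, 24, 39, 30); result = '(41, 24, 39, 30)'

'(41, 24, 39, 30)'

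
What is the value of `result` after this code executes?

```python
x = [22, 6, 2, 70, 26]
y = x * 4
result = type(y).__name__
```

x is list; y is list; result = 'list'

'list'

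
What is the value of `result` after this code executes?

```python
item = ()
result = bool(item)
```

item = (); result = False

False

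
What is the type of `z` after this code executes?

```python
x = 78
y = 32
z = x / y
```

int / int = float

float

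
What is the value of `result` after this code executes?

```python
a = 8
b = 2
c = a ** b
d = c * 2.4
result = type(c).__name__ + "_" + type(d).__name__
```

a is int; b is int; c is int; d is float; result = 'int_float'

'int_float'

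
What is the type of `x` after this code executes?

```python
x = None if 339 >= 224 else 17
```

339 >= 224 is True, so the if branch is taken

NoneType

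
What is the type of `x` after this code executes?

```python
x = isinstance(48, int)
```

isinstance() returns bool

bool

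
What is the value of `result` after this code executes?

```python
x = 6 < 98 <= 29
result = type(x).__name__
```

x is bool; result = 'bool'

'bool'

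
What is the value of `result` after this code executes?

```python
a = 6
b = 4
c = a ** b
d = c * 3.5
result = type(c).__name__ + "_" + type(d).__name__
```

a is int; b is int; c is int; d is float; result = 'int_float'

'int_float'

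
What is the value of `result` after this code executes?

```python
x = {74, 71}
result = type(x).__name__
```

x is set; result = 'set'

'set'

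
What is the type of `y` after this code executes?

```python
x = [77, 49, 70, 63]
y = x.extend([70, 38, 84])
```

list.extend() returns None

NoneType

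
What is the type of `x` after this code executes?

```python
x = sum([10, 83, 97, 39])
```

sum() of ints returns int

int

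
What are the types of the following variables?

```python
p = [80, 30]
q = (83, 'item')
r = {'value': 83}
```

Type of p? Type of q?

p is assigned a list literal (square brackets); q is assigned a tuple (parenthesized, comma-separated values)

list, tuple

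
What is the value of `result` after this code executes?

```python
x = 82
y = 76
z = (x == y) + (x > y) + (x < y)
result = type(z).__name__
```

x is int; y is int; z is int; result = 'int'

'int'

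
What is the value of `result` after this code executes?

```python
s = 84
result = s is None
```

s = 84; result = False

False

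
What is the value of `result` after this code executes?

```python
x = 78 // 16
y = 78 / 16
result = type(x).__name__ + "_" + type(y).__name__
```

x is int; y is float; result = 'int_float'

'int_float'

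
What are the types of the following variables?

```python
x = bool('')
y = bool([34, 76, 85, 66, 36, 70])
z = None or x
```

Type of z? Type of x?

None or bool returns the bool; bool() returns bool

bool, bool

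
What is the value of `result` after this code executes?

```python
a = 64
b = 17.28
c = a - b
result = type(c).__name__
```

a is int; b is float; c is float; result = 'float'

'float'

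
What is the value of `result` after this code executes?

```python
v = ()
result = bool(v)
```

v = (); result = False

False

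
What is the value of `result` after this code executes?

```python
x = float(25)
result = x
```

x = 25.0; result = 25.0

25.0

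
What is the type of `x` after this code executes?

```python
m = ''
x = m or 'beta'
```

'or' returns first truthy value (str)

str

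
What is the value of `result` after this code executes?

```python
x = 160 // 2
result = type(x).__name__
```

x is int; result = 'int'

'int'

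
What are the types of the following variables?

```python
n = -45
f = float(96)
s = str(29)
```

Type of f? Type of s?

f is assigned the result of calling float(), which returns a float; s is assigned the result of calling str(), which returns a str

float, str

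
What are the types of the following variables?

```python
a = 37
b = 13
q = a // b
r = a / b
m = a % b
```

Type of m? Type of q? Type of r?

% of ints returns int; // returns int; / returns float

int, int, float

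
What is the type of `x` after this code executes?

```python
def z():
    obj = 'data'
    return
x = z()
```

Bare return returns None

NoneType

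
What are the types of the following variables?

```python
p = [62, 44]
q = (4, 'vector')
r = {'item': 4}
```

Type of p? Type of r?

p is assigned a list literal (square brackets); r is assigned a dict literal ({key: value})

list, dict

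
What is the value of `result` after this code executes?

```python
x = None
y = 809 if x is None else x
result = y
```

x = None; y = 809; result = 809

809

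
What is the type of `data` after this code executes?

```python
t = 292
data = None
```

None has type NoneType

NoneType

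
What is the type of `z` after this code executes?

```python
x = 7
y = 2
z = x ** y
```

positive int ** positive int = int

int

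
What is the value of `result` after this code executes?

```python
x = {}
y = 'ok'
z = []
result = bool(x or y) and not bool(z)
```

x = {}; y = 'ok'; z = []; result = True

True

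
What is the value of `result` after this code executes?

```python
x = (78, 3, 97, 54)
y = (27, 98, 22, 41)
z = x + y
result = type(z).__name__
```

x is tuple; y is tuple; z is tuple; result = 'tuple'

'tuple'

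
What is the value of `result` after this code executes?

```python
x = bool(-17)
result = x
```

x = True; result = True

True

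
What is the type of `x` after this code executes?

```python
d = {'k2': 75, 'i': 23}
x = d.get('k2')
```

dict.get() returns value type when found

int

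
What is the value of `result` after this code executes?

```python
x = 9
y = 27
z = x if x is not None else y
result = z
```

x = 9; y = 27; z = 9; result = 9

9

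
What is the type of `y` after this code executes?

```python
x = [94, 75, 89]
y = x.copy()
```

list.copy() returns list

list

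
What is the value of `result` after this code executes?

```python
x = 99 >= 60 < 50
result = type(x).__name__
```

x is bool; result = 'bool'

'bool'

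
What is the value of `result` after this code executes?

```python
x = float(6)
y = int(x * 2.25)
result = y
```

x = 6.0; y = 13; result = 13

13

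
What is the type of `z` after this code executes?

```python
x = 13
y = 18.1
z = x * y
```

int * float = float

float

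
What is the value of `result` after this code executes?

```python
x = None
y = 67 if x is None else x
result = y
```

x = None; y = 67; result = 67

67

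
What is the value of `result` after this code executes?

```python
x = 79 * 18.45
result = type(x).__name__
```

x is float; result = 'float'

'float'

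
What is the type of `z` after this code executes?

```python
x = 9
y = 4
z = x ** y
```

positive int ** positive int = int

int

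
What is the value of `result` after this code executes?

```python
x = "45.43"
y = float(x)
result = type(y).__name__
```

x is str; y is float; result = 'float'

'float'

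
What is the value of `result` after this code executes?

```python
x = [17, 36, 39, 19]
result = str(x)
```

x = [17, 36, 39, 19]; result = '[17, 36, 39, 19]'

'[17, 36, 39, 19]'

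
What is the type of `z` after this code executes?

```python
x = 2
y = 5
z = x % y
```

int % int = int

int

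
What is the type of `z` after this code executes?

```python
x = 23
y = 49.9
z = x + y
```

int + float = float

float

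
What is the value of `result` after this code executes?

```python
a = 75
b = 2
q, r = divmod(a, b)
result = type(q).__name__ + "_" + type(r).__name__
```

a is int; b is int; q is int; r is int; result = 'int_int'

'int_int'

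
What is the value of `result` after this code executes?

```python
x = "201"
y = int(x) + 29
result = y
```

x = '201'; y = 230; result = 230

230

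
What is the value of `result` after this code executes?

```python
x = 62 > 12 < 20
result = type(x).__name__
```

x is bool; result = 'bool'

'bool'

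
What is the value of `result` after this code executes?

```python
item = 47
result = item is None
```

item = 47; result = False

False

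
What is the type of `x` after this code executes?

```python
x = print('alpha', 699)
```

print() returns None

NoneType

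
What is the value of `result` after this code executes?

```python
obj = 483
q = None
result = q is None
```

obj = 483; q = None; result = True

True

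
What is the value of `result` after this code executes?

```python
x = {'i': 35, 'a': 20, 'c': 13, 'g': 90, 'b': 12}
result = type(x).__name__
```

x is dict; result = 'dict'

'dict'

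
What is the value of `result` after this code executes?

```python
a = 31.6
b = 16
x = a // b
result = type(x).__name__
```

a is float; b is int; x is float; result = 'float'

'float'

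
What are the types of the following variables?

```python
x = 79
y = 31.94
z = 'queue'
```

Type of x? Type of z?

x is assigned a bare integer (no decimal point), so it is an int; z is assigned a quoted string literal, so it is a str

int, str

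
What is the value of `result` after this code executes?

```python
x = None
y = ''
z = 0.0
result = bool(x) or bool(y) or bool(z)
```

x = None; y = ''; z = 0.0; result = False

False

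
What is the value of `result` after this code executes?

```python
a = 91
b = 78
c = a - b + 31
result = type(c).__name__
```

a is int; b is int; c is int; result = 'int'

'int'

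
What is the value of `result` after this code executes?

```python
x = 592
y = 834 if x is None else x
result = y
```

x = 592; y = 592; result = 592

592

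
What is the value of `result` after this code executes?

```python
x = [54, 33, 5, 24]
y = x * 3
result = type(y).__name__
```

x is list; y is list; result = 'list'

'list'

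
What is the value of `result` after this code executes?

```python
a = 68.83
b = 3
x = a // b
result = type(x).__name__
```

a is float; b is int; x is float; result = 'float'

'float'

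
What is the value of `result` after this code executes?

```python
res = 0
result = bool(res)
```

res = 0; result = False

False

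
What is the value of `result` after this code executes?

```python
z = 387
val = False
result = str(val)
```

z = 387; val = False; result = 'False'

'False'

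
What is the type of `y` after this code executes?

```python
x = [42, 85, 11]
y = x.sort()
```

list.sort() returns None (mutates in place)

NoneType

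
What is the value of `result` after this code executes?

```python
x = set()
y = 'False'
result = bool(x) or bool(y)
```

x = set(); y = 'False'; result = True

True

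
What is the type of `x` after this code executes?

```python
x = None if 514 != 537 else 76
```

514 != 537 is True, so the if branch is taken

NoneType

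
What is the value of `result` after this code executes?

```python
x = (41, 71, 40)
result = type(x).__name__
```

x is tuple; result = 'tuple'

'tuple'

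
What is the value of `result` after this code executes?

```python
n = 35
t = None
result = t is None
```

n = 35; t = None; result = True

True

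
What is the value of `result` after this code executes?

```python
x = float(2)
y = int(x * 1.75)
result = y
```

x = 2.0; y = 3; result = 3

3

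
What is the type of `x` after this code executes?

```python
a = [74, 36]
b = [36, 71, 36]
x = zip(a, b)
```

zip() returns a zip object

zip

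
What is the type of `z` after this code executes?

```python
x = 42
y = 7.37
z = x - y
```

int - float = float

float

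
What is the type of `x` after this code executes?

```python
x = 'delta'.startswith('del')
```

str.startswith() returns bool

bool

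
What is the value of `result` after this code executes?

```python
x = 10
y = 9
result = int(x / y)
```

x = 10; y = 9; result = 1

1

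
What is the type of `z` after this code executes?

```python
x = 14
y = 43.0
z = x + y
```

int + float = float

float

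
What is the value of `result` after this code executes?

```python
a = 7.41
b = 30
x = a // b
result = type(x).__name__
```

a is float; b is int; x is float; result = 'float'

'float'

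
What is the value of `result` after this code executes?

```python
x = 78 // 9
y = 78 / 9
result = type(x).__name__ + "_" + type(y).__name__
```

x is int; y is float; result = 'int_float'

'int_float'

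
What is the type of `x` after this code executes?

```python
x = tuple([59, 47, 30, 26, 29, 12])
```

tuple() constructor returns tuple

tuple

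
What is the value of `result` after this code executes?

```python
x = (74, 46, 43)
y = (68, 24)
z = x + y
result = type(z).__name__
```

x is tuple; y is tuple; z is tuple; result = 'tuple'

'tuple'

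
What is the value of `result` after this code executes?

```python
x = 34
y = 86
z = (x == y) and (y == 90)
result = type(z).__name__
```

x is int; y is int; z is bool; result = 'bool'

'bool'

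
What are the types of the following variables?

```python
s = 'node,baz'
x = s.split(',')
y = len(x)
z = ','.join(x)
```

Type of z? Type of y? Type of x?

str.join() returns str; len() returns int; str.split() returns list

str, int, list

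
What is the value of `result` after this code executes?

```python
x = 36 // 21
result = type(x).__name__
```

x is int; result = 'int'

'int'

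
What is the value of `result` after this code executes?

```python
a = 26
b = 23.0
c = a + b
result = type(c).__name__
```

a is int; b is float; c is float; result = 'float'

'float'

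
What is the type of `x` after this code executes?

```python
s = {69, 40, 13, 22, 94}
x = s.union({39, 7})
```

set.union() returns a new set

set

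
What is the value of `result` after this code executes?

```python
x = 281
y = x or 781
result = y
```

x = 281; y = 281; result = 281

281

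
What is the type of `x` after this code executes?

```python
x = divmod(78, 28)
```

divmod() returns tuple of (quotient, remainder)

tuple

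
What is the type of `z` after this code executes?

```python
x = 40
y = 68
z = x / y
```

int / int = float

float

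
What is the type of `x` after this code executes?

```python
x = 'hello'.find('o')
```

str.find() returns int index

int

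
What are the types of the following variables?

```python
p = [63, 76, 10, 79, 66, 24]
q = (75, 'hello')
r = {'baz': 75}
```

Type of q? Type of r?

q is assigned a tuple (parenthesized, comma-separated values); r is assigned a dict literal ({key: value})

tuple, dict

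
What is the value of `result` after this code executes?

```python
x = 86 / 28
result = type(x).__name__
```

x is float; result = 'float'

'float'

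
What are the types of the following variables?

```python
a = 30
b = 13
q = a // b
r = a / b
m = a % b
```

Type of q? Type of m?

// returns int; % of ints returns int

int, int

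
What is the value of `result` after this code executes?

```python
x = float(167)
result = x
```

x = 167.0; result = 167.0

167.0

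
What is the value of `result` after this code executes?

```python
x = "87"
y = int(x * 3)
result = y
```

x = '87'; y = 878787; result = 878787

878787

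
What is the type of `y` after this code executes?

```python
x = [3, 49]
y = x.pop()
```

list.pop() returns the popped element

int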